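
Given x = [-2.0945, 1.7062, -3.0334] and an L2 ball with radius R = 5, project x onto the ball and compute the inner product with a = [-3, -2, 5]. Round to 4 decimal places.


Step 1: Compute ||x|| (intermediates to 6 decimals).
||x|| = sqrt((-2.0945)^2 + 1.7062^2 + (-3.0334)^2) = 4.061966
Step 2: Project.
Since ||x|| <= R, proj = x (no scaling needed).
proj(x) = [-2.0945, 1.7062, -3.0334]
Step 3: Dot product.
a^T * proj(x) = -3*(-2.0945) - 2*1.7062 + 5*(-3.0334) = -12.2959


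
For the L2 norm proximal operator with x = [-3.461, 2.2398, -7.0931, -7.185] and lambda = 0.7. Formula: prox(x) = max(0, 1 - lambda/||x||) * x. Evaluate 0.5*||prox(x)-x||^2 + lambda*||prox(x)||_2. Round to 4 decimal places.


Step 1: Compute ||x||.
||x|| = 10.9056
Step 2: Compute scaling factor.
scale = max(0, 1 - 0.7/10.9056) = 0.9358
Step 3: prox(x) = [-3.2388, 2.096, -6.6378, -6.7238]
||prox(x)|| = 10.2056
Step 4: Proximal objective.
0.5*||prox-x||^2 = 0.245
lambda*||prox|| = 7.1439
Total = 7.3889


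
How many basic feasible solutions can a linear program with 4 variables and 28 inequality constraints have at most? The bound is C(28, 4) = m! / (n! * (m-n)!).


Each vertex corresponds to some choice of n active constraints out of m, so the number of vertices is at most C(m, n) = m! / (n!(m-n)!).
m = 28, n = 4
Numerator: 28 * 27 * 26 * 25
Denominator: 4! = 24
C(28, 4) = 20475


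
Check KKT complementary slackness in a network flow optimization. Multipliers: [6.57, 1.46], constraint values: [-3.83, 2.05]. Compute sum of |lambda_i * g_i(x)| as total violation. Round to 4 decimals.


KKT complementary slackness check:
lambda_1 * g_1 = 6.57 * -3.83 = -25.1631
lambda_2 * g_2 = 1.46 * 2.05 = 2.993
Total violation = 25.1631 + 2.993 = 28.1561


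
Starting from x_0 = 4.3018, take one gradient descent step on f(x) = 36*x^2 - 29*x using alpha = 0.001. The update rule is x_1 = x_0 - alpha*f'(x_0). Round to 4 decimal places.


We compute the gradient at x_0 and apply the update.
f'(x) = 72*x - 29
f'(4.3018) = 72*4.3018 - 29 = 280.7296
x_1 = 4.3018 - 0.001*280.7296 = 4.0211


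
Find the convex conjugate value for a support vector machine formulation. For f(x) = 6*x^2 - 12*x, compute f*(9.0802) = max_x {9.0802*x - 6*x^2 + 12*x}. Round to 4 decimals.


f*(y) = sup_x {y*x - a*x^2 - b*x} = sup_x {(y-b)*x - a*x^2}
FOC: (y - b) - 2a*x = 0 => x* = (y - b)/(2a)
x* = (9.0802 + 12)/(2*6) = 1.7567
f*(9.0802) = (y-b)^2/(4a) = (9.0802 + 12)^2/(4*6)
= 444.3748/24 = 18.5156


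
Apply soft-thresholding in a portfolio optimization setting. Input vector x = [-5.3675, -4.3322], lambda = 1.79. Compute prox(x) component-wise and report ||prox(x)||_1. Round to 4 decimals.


Soft-thresholding with lambda = 1.79:
prox(-5.3675) = sign(-5.3675)*max(|-5.3675| - 1.79, 0) = -3.5775
prox(-4.3322) = sign(-4.3322)*max(|-4.3322| - 1.79, 0) = -2.5422
prox(x) = [-3.5775, -2.5422]
||prox(x)||_1 = 3.5775 + 2.5422 = 6.1197


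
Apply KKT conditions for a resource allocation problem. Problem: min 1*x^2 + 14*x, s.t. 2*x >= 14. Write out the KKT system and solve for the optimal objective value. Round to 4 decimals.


Step 1: Try lambda = 0 (constraint inactive).
x_unc = -14/(2*1) = -7.0
Check: 2*-7.0 = -14.0 < 14 -- violated!
Step 2: Constraint must be active: 2*x = 14
x* = 14/2 = 7.0
lambda = (2*1*7.0 + 14)/2 = 14.0
Step 3: Compute optimal value.
f(x*) = 1*7.0^2 + 14*7.0 = 147.0


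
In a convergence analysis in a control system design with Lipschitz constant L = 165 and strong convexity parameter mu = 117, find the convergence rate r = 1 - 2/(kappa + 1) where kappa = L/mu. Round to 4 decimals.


Step 1: Compute the condition number.
kappa = L/mu = 165/117 = 1.4103
Step 2: Compute the convergence rate.
r = 1 - 2/(kappa + 1) = 1 - 2*mu/(L + mu) = (L - mu)/(L + mu) = 48/282 = 0.1702


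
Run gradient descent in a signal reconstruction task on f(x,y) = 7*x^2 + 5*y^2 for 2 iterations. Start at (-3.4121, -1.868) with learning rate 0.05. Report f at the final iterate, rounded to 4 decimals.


Gradient descent on f(x,y) = 7*x^2 + 5*y^2.
Starting point: (-3.4121, -1.868), alpha = 0.05
Step 1: grad_x = 2*7*-3.4121 = -47.7694, grad_y = 2*5*-1.868 = -18.68
  x_1 = -3.4121 - 0.05*-47.7694 = -1.0236
  y_1 = -1.868 - 0.05*-18.68 = -0.934
Step 2: grad_x = 2*7*-1.0236 = -14.3308, grad_y = 2*5*-0.934 = -9.34
  x_2 = -1.0236 - 0.05*-14.3308 = -0.3071
  y_2 = -0.934 - 0.05*-9.34 = -0.467
f(-0.3071, -0.467) = 7*(-0.3071)^2 + 5*(-0.467)^2 = 1.7506


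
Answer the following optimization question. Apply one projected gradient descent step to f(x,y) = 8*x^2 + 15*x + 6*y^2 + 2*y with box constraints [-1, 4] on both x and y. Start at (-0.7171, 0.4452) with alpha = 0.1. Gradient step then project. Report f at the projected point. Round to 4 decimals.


Step 1: Compute gradient at (-0.7171, 0.4452).
grad_x = 2*8*-0.7171 + 15 = 3.5264
grad_y = 2*6*0.4452 + 2 = 7.3424
Step 2: Gradient step.
x_raw = -0.7171 - 0.1*3.5264 = -1.0697
y_raw = 0.4452 - 0.1*7.3424 = -0.289
Step 3: Project onto [-1, 4].
x_proj = clip(-1.0697) = -1.0
y_proj = clip(-0.289) = -0.289
Step 4: Evaluate f.
f(-1.0, -0.289) = -7.0768


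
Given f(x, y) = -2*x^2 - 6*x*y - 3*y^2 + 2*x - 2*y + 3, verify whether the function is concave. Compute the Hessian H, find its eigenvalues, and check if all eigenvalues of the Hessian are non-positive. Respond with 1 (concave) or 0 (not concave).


The Hessian of f(x,y) = -2*x^2 - 6*x*y - 3*y^2 + 2*x - 2*y + 3 is:
H = [[-4, -6], [-6, -6]]
Trace = -4 - 6 = -10
Determinant = -4*-6 - (-6)^2 = -12
Discriminant = (-10)^2 - 4*-12 = 148.0
Eigenvalues: lambda_1 = -11.0828, lambda_2 = 1.0828
The function is not concave.

0


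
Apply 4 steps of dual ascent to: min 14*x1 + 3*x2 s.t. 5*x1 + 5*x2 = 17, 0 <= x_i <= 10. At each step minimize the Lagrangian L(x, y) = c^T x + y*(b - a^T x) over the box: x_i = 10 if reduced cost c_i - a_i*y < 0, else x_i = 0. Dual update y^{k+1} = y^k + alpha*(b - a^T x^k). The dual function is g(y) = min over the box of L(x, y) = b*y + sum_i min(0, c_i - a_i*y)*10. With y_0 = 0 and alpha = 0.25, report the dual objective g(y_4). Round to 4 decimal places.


Dual ascent for LP: min 14*x1 + 3*x2, 5*x1 + 5*x2 = 17, 0 <= x_i <= 10
Step 1: y^k = 0.0, reduced costs: (14.0, 3.0)
  x^k = (0.0, 0.0), subgradient = b - a^T x = 17.0
  y^{k+1} = 0.0 + 0.25*17.0 = 4.25
Step 2: y^k = 4.25, reduced costs: (-7.25, -18.25)
  x^k = (10.0, 10.0), subgradient = b - a^T x = -83.0
  y^{k+1} = 4.25 + 0.25*-83.0 = -16.5
Step 3: y^k = -16.5, reduced costs: (96.5, 85.5)
  x^k = (0.0, 0.0), subgradient = b - a^T x = 17.0
  y^{k+1} = -16.5 + 0.25*17.0 = -12.25
Step 4: y^k = -12.25, reduced costs: (75.25, 64.25)
  x^k = (0.0, 0.0), subgradient = b - a^T x = 17.0
  y^{k+1} = -12.25 + 0.25*17.0 = -8.0
Dual objective at y_4 = -8.0: reduced costs (54.0, 43.0), box minimizer x = (0.0, 0.0)
g(y_4) = b*y + (c1 - a1*y)*x1 + (c2 - a2*y)*x2 = 17*(-8.0) + 54.0*0.0 + 43.0*0.0 = -136.0 + 0.0 + 0.0 = -136.0


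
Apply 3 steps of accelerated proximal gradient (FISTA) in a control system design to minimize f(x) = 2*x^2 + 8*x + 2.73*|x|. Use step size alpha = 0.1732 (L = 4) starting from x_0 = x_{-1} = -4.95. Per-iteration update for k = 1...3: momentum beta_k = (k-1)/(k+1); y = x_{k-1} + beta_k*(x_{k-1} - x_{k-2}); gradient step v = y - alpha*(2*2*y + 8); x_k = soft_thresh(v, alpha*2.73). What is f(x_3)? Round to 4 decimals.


FISTA on f(x) = 2*x^2 + 8*x + 2.73*|x|
L = 4, alpha = 0.1732
Iteration 1: beta = 0.0, y = -4.95 + 0.0*(-4.95 + 4.95) = -4.95
  grad(y) = -11.8, v = y - alpha*grad = -2.9062
  prox(v) = soft_thresh(-2.9062, 0.4728) = -2.4334
Iteration 2: beta = 0.3333, y = -2.4334 + 0.3333*(-2.4334 + 4.95) = -1.5945
  grad(y) = 1.6218, v = y - alpha*grad = -1.8754
  prox(v) = soft_thresh(-1.8754, 0.4728) = -1.4026
Iteration 3: beta = 0.5, y = -1.4026 + 0.5*(-1.4026 + 2.4334) = -0.8872
  grad(y) = 4.4512, v = y - alpha*grad = -1.6582
  prox(v) = soft_thresh(-1.6582, 0.4728) = -1.1853
f(x_3) = 2*(-1.1853)^2 + 8*(-1.1853) + 2.73*|-1.1853| = -3.4367


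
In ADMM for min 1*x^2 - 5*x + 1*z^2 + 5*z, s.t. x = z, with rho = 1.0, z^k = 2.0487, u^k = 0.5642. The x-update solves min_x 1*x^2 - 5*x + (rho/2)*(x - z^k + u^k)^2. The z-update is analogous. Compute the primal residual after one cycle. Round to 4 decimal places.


ADMM iteration with rho = 1.0, z^k = 2.0487, u^k = 0.5642
Step 1: x-update.
Minimize 1*x^2 - 5*x + (1.0/2)*(x - 2.0487 + 0.5642)^2
FOC: (2*1 + 1.0)*x = 5 + 1.0*(2.0487 - 0.5642)
x^{k+1} = 2.1615
Step 2: z-update.
Minimize 1*z^2 + 5*z + (1.0/2)*(2.1615 - z + 0.5642)^2
FOC: (2*1 + 1.0)*z = -5 + 1.0*(2.1615 + 0.5642)
z^{k+1} = -0.7581
Step 3: u-update.
u^{k+1} = 0.5642 + 2.1615 + 0.7581 = 3.4838
Step 4: Primal residual = |2.1615 + 0.7581| = 2.9196


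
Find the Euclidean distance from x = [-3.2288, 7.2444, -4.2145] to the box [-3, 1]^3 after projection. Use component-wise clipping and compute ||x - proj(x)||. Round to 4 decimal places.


Project each component onto [-3, 1].
clip(-3.2288) = -3.0, clip(7.2444) = 1.0, clip(-4.2145) = -3.0
Projection = [-3.0, 1.0, -3.0]
Squared diffs: [0.0523, 38.9925, 1.475]
Distance = sqrt(40.5198) = 6.3655


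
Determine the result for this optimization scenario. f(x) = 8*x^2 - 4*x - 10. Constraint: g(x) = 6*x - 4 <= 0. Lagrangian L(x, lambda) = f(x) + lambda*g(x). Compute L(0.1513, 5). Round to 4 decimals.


Step 1: Evaluate f(x).
f(0.1513) = 8*0.1513^2 - 4*0.1513 - 10 = -10.4221
Step 2: Evaluate g(x).
g(0.1513) = 6*0.1513 - 4 = -3.0922
Step 3: Compute Lagrangian.
L = -10.4221 + 5*-3.0922 = -25.8831


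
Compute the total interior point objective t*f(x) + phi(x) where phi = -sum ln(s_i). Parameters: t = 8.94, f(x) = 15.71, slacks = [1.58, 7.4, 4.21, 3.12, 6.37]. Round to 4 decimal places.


Step 1: Compute log-barrier.
ln values: [0.4574, 2.0015, 1.4375, 1.1378, 1.8516]
phi = -(0.4574 + 2.0015 + 1.4375 + 1.1378 + 1.8516) = -6.8858
Step 2: Compute augmented objective.
t*f(x) = 8.94*15.71 = 140.4474
Total = 140.4474 - 6.8858 = 133.5616


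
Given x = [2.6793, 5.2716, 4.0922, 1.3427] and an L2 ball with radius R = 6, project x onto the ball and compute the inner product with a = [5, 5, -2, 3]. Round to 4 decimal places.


Step 1: Compute ||x|| (intermediates to 6 decimals).
||x|| = sqrt(2.6793^2 + 5.2716^2 + 4.0922^2 + 1.3427^2) = 7.315556
Step 2: Project.
Since ||x|| > R, scale = R/||x|| = 6/7.315556 = 0.82017, proj(x) = scale * x
proj(x) = [2.197481, 4.323608, 3.3563, 1.101242]
Step 3: Dot product.
a^T * proj(x) = 5*2.197481 + 5*4.323608 - 2*3.3563 + 3*1.101242 = 29.1966


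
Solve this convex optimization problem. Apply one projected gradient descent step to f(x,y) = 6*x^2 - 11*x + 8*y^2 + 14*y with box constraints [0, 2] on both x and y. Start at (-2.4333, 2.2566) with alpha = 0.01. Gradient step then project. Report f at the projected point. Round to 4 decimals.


Step 1: Compute gradient at (-2.4333, 2.2566).
grad_x = 2*6*-2.4333 - 11 = -40.1996
grad_y = 2*8*2.2566 + 14 = 50.1056
Step 2: Gradient step.
x_raw = -2.4333 - 0.01*-40.1996 = -2.0313
y_raw = 2.2566 - 0.01*50.1056 = 1.7555
Step 3: Project onto [0, 2].
x_proj = clip(-2.0313) = 0.0
y_proj = clip(1.7555) = 1.7555
Step 4: Evaluate f.
f(0.0, 1.7555) = 49.2331


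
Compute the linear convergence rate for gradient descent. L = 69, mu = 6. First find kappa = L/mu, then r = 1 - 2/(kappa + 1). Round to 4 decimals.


Step 1: Compute the condition number.
kappa = L/mu = 69/6 = 11.5
Step 2: Compute the convergence rate.
r = 1 - 2/(kappa + 1) = 1 - 2*mu/(L + mu) = (L - mu)/(L + mu) = 63/75 = 0.84


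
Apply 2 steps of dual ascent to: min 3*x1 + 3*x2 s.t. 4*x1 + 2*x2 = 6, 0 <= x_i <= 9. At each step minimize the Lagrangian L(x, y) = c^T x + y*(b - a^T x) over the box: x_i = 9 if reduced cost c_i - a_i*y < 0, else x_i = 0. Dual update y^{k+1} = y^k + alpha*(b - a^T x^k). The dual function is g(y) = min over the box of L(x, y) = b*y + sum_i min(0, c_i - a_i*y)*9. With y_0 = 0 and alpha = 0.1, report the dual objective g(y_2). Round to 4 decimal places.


Dual ascent for LP: min 3*x1 + 3*x2, 4*x1 + 2*x2 = 6, 0 <= x_i <= 9
Step 1: y^k = 0.0, reduced costs: (3.0, 3.0)
  x^k = (0.0, 0.0), subgradient = b - a^T x = 6.0
  y^{k+1} = 0.0 + 0.1*6.0 = 0.6
Step 2: y^k = 0.6, reduced costs: (0.6, 1.8)
  x^k = (0.0, 0.0), subgradient = b - a^T x = 6.0
  y^{k+1} = 0.6 + 0.1*6.0 = 1.2
Dual objective at y_2 = 1.2: reduced costs (-1.8, 0.6), box minimizer x = (9.0, 0.0)
g(y_2) = b*y + (c1 - a1*y)*x1 + (c2 - a2*y)*x2 = 6*1.2 + (-1.8)*9.0 + 0.6*0.0 = 7.2 - 16.2 + 0.0 = -9.0


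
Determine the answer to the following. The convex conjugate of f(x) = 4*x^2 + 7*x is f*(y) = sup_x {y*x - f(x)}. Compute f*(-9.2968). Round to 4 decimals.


f*(y) = sup_x {y*x - a*x^2 - b*x} = sup_x {(y-b)*x - a*x^2}
FOC: (y - b) - 2a*x = 0 => x* = (y - b)/(2a)
x* = (-9.2968 - 7)/(2*4) = -2.0371
f*(-9.2968) = (y-b)^2/(4a) = (-9.2968 - 7)^2/(4*4)
= 265.5857/16 = 16.5991


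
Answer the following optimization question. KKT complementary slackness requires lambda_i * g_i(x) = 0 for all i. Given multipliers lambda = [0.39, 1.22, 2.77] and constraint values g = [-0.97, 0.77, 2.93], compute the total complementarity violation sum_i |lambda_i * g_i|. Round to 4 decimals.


KKT complementary slackness check:
lambda_1 * g_1 = 0.39 * -0.97 = -0.3783
lambda_2 * g_2 = 1.22 * 0.77 = 0.9394
lambda_3 * g_3 = 2.77 * 2.93 = 8.1161
Total violation = 0.3783 + 0.9394 + 8.1161 = 9.4338


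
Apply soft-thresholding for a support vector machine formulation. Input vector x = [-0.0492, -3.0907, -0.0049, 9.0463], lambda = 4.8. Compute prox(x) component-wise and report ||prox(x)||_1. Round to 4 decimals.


Soft-thresholding with lambda = 4.8:
prox(-0.0492) = sign(-0.0492)*max(|-0.0492| - 4.8, 0) = 0.0
prox(-3.0907) = sign(-3.0907)*max(|-3.0907| - 4.8, 0) = 0.0
prox(-0.0049) = sign(-0.0049)*max(|-0.0049| - 4.8, 0) = 0.0
prox(9.0463) = sign(9.0463)*max(|9.0463| - 4.8, 0) = 4.2463
prox(x) = [0.0, 0.0, 0.0, 4.2463]
||prox(x)||_1 = 0.0 + 0.0 + 0.0 + 4.2463 = 4.2463


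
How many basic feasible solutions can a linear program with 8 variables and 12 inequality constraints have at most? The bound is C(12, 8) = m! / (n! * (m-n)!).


Each vertex corresponds to some choice of n active constraints out of m, so the number of vertices is at most C(m, n) = m! / (n!(m-n)!).
m = 12, n = 8
Numerator: 12 * 11 * 10 * 9 * 8 * 7 * 6 * 5
Denominator: 8! = 40320
C(12, 8) = 495


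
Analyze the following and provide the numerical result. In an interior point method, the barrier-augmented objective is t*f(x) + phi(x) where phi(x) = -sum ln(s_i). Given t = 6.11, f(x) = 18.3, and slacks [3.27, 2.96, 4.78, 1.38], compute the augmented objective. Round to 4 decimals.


Step 1: Compute log-barrier.
ln values: [1.1848, 1.0852, 1.5644, 0.3221]
phi = -(1.1848 + 1.0852 + 1.5644 + 0.3221) = -4.1565
Step 2: Compute augmented objective.
t*f(x) = 6.11*18.3 = 111.813
Total = 111.813 - 4.1565 = 107.6565


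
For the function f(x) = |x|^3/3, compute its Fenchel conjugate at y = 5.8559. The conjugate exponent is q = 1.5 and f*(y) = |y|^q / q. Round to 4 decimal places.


The conjugate exponent q satisfies 1/p + 1/q = 1.
p = 3, so q = 3/(3 - 1) = 1.5
|y|^q = 5.8559^1.5 = 14.1707
f*(5.8559) = 14.1707 / 1.5 = 9.4471


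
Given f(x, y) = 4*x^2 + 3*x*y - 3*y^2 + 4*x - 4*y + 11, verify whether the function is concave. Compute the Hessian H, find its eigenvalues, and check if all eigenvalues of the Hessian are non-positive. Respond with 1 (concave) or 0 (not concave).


The Hessian of f(x,y) = 4*x^2 + 3*x*y - 3*y^2 + 4*x - 4*y + 11 is:
H = [[8, 3], [3, -6]]
Trace = 8 - 6 = 2
Determinant = 8*-6 - (3)^2 = -57
Discriminant = (2)^2 - 4*-57 = 232.0
Eigenvalues: lambda_1 = -6.6158, lambda_2 = 8.6158
The function is not concave.

0


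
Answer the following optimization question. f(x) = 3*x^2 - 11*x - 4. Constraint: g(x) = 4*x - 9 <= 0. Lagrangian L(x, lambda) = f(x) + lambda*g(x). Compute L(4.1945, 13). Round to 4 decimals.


Step 1: Evaluate f(x).
f(4.1945) = 3*4.1945^2 - 11*4.1945 - 4 = 2.642
Step 2: Evaluate g(x).
g(4.1945) = 4*4.1945 - 9 = 7.778
Step 3: Compute Lagrangian.
L = 2.642 + 13*7.778 = 103.756


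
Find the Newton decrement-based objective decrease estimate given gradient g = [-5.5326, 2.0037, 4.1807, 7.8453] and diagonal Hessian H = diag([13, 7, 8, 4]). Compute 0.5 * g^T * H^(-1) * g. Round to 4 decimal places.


Step 1: H is diagonal, so H^(-1) * g = [-0.4256, 0.2862, 0.5226, 1.9613].
Step 2: g^T H^(-1) g = sum_i g_i^2 / H_ii
  = (-5.5326)^2/13 + (2.0037)^2/7 + (4.1807)^2/8 + (7.8453)^2/4
  = 2.3546 + 0.5735 + 2.1848 + 15.3872 = 20.5001
Step 3: Objective decrease = 0.5 * g^T H^(-1) g = 10.25


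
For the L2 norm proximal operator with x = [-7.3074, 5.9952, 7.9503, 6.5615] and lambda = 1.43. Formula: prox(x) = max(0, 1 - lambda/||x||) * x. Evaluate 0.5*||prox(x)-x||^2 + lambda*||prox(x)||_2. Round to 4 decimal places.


Step 1: Compute ||x||.
||x|| = 13.9857
Step 2: Compute scaling factor.
scale = max(0, 1 - 1.43/13.9857) = 0.8978
Step 3: prox(x) = [-6.5602, 5.3822, 7.1374, 5.8906]
||prox(x)|| = 12.5557
Step 4: Proximal objective.
0.5*||prox-x||^2 = 1.0225
lambda*||prox|| = 17.9547
Total = 18.9772


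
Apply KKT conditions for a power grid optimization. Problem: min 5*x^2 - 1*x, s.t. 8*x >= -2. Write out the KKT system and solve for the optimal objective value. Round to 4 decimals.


Step 1: Try lambda = 0 (constraint inactive).
Stationarity: 2*5*x - 1 = 0
x* = 1/(2*5) = 0.1
Check constraint: 8*0.1 = 0.8 >= -2 -- satisfied.
Step 2: Compute optimal value.
f(x*) = 5*0.1^2 - 1*0.1 = -0.05


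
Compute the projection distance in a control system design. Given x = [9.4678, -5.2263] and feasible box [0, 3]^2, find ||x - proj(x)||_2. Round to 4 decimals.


Project each component onto [0, 3].
clip(9.4678) = 3.0, clip(-5.2263) = 0.0
Projection = [3.0, 0.0]
Squared diffs: [41.8324, 27.3142]
Distance = sqrt(69.1466) = 8.3154


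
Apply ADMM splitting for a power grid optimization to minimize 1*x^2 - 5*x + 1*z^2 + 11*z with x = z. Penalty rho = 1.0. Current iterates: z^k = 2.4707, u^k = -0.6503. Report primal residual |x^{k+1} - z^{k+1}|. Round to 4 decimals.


ADMM iteration with rho = 1.0, z^k = 2.4707, u^k = -0.6503
Step 1: x-update.
Minimize 1*x^2 - 5*x + (1.0/2)*(x - 2.4707 - 0.6503)^2
FOC: (2*1 + 1.0)*x = 5 + 1.0*(2.4707 + 0.6503)
x^{k+1} = 2.707
Step 2: z-update.
Minimize 1*z^2 + 11*z + (1.0/2)*(2.707 - z - 0.6503)^2
FOC: (2*1 + 1.0)*z = -11 + 1.0*(2.707 - 0.6503)
z^{k+1} = -2.9811
Step 3: u-update.
u^{k+1} = -0.6503 + 2.707 + 2.9811 = 5.0378
Step 4: Primal residual = |2.707 + 2.9811| = 5.6881


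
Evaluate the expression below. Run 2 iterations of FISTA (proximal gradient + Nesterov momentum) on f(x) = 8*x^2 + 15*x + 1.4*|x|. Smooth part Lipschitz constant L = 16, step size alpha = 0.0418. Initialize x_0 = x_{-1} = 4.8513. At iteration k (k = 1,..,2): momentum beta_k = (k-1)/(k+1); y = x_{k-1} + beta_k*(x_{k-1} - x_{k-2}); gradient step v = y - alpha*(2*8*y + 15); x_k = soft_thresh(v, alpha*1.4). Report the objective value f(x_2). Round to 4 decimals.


FISTA on f(x) = 8*x^2 + 15*x + 1.4*|x|
L = 16, alpha = 0.0418
Iteration 1: beta = 0.0, y = 4.8513 + 0.0*(4.8513 - 4.8513) = 4.8513
  grad(y) = 92.6208, v = y - alpha*grad = 0.9798
  prox(v) = soft_thresh(0.9798, 0.0585) = 0.9212
Iteration 2: beta = 0.3333, y = 0.9212 + 0.3333*(0.9212 - 4.8513) = -0.3888
  grad(y) = 8.7793, v = y - alpha*grad = -0.7558
  prox(v) = soft_thresh(-0.7558, 0.0585) = -0.6972
f(x_2) = 8*(-0.6972)^2 + 15*(-0.6972) + 1.4*|-0.6972| = -5.5933


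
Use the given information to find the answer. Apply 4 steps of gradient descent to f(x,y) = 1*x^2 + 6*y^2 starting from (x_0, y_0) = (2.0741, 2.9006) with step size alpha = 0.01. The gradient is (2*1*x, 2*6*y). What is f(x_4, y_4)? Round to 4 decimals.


Gradient descent on f(x,y) = 1*x^2 + 6*y^2.
Starting point: (2.0741, 2.9006), alpha = 0.01
Step 1: grad_x = 2*1*2.0741 = 4.1482, grad_y = 2*6*2.9006 = 34.8072
  x_1 = 2.0741 - 0.01*4.1482 = 2.0326
  y_1 = 2.9006 - 0.01*34.8072 = 2.5525
Step 2: grad_x = 2*1*2.0326 = 4.0652, grad_y = 2*6*2.5525 = 30.6303
  x_2 = 2.0326 - 0.01*4.0652 = 1.992
  y_2 = 2.5525 - 0.01*30.6303 = 2.2462
Step 3: grad_x = 2*1*1.992 = 3.9839, grad_y = 2*6*2.2462 = 26.9547
  x_3 = 1.992 - 0.01*3.9839 = 1.9521
  y_3 = 2.2462 - 0.01*26.9547 = 1.9767
Step 4: grad_x = 2*1*1.9521 = 3.9043, grad_y = 2*6*1.9767 = 23.7201
  x_4 = 1.9521 - 0.01*3.9043 = 1.9131
  y_4 = 1.9767 - 0.01*23.7201 = 1.7395
f(1.9131, 1.7395) = 1*1.9131^2 + 6*1.7395^2 = 21.8146


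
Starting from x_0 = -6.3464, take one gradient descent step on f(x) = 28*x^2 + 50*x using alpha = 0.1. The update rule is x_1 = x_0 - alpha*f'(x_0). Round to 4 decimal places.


We compute the gradient at x_0 and apply the update.
f'(x) = 56*x + 50
f'(-6.3464) = 56*-6.3464 + 50 = -305.3984
x_1 = -6.3464 - 0.1*-305.3984 = 24.1934


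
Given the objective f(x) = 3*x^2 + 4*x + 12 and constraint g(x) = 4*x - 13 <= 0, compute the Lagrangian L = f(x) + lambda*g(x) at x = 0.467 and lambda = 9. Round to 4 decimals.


Step 1: Evaluate f(x).
f(0.467) = 3*0.467^2 + 4*0.467 + 12 = 14.5223
Step 2: Evaluate g(x).
g(0.467) = 4*0.467 - 13 = -11.132
Step 3: Compute Lagrangian.
L = 14.5223 + 9*-11.132 = -85.6657


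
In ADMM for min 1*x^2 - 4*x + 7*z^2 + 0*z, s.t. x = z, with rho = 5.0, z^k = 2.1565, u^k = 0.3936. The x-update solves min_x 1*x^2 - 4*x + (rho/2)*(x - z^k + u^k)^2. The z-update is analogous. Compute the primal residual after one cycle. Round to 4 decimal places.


ADMM iteration with rho = 5.0, z^k = 2.1565, u^k = 0.3936
Step 1: x-update.
Minimize 1*x^2 - 4*x + (5.0/2)*(x - 2.1565 + 0.3936)^2
FOC: (2*1 + 5.0)*x = 4 + 5.0*(2.1565 - 0.3936)
x^{k+1} = 1.8306
Step 2: z-update.
Minimize 7*z^2 + 0*z + (5.0/2)*(1.8306 - z + 0.3936)^2
FOC: (2*7 + 5.0)*z = 0 + 5.0*(1.8306 + 0.3936)
z^{k+1} = 0.5853
Step 3: u-update.
u^{k+1} = 0.3936 + 1.8306 - 0.5853 = 1.6389
Step 4: Primal residual = |1.8306 - 0.5853| = 1.2453


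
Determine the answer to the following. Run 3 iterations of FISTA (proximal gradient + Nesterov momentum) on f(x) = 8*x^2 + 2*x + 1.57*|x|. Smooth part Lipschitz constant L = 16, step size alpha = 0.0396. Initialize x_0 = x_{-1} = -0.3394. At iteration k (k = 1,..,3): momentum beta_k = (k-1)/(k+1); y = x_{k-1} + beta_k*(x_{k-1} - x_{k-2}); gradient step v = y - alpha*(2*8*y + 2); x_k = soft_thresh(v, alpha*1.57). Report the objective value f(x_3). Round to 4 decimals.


FISTA on f(x) = 8*x^2 + 2*x + 1.57*|x|
L = 16, alpha = 0.0396
Iteration 1: beta = 0.0, y = -0.3394 + 0.0*(-0.3394 + 0.3394) = -0.3394
  grad(y) = -3.4304, v = y - alpha*grad = -0.2036
  prox(v) = soft_thresh(-0.2036, 0.0622) = -0.1414
Iteration 2: beta = 0.3333, y = -0.1414 + 0.3333*(-0.1414 + 0.3394) = -0.0754
  grad(y) = 0.7939, v = y - alpha*grad = -0.1068
  prox(v) = soft_thresh(-0.1068, 0.0622) = -0.0446
Iteration 3: beta = 0.5, y = -0.0446 + 0.5*(-0.0446 + 0.1414) = 0.0037
  grad(y) = 2.0595, v = y - alpha*grad = -0.0778
  prox(v) = soft_thresh(-0.0778, 0.0622) = -0.0157
f(x_3) = 8*(-0.0157)^2 + 2*(-0.0157) + 1.57*|-0.0157| = -0.0048


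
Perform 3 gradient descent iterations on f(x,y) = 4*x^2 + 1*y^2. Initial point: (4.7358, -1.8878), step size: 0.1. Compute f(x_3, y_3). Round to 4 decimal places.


Gradient descent on f(x,y) = 4*x^2 + 1*y^2.
Starting point: (4.7358, -1.8878), alpha = 0.1
Step 1: grad_x = 2*4*4.7358 = 37.8864, grad_y = 2*1*-1.8878 = -3.7756
  x_1 = 4.7358 - 0.1*37.8864 = 0.9472
  y_1 = -1.8878 - 0.1*-3.7756 = -1.5102
Step 2: grad_x = 2*4*0.9472 = 7.5773, grad_y = 2*1*-1.5102 = -3.0205
  x_2 = 0.9472 - 0.1*7.5773 = 0.1894
  y_2 = -1.5102 - 0.1*-3.0205 = -1.2082
Step 3: grad_x = 2*4*0.1894 = 1.5155, grad_y = 2*1*-1.2082 = -2.4164
  x_3 = 0.1894 - 0.1*1.5155 = 0.0379
  y_3 = -1.2082 - 0.1*-2.4164 = -0.9666
f(0.0379, -0.9666) = 4*0.0379^2 + 1*(-0.9666)^2 = 0.94


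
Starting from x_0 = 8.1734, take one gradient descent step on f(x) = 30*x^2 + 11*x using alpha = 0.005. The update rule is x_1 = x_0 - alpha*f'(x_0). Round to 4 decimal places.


We compute the gradient at x_0 and apply the update.
f'(x) = 60*x + 11
f'(8.1734) = 60*8.1734 + 11 = 501.404
x_1 = 8.1734 - 0.005*501.404 = 5.6664


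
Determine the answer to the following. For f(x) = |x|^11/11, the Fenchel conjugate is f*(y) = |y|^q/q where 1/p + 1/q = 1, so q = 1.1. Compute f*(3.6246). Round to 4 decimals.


The conjugate exponent q satisfies 1/p + 1/q = 1.
p = 11, so q = 11/(11 - 1) = 1.1
|y|^q = 3.6246^1.1 = 4.1227
f*(3.6246) = 4.1227 / 1.1 = 3.7479


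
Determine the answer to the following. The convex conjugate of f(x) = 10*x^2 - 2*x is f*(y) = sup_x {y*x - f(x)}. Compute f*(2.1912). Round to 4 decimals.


f*(y) = sup_x {y*x - a*x^2 - b*x} = sup_x {(y-b)*x - a*x^2}
FOC: (y - b) - 2a*x = 0 => x* = (y - b)/(2a)
x* = (2.1912 + 2)/(2*10) = 0.2096
f*(2.1912) = (y-b)^2/(4a) = (2.1912 + 2)^2/(4*10)
= 17.5662/40 = 0.4392


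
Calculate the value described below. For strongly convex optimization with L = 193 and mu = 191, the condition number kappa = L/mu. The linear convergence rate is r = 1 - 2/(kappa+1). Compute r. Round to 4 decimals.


Step 1: Compute the condition number.
kappa = L/mu = 193/191 = 1.0105
Step 2: Compute the convergence rate.
r = 1 - 2/(kappa + 1) = 1 - 2*mu/(L + mu) = (L - mu)/(L + mu) = 2/384 = 0.0052


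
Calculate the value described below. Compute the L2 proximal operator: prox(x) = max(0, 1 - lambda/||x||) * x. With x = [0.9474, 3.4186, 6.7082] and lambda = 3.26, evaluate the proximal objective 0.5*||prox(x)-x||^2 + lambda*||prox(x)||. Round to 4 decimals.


Step 1: Compute ||x||.
||x|| = 7.5884
Step 2: Compute scaling factor.
scale = max(0, 1 - 3.26/7.5884) = 0.5704
Step 3: prox(x) = [0.5404, 1.95, 3.8263]
||prox(x)|| = 4.3284
Step 4: Proximal objective.
0.5*||prox-x||^2 = 5.3138
lambda*||prox|| = 14.1106
Total = 19.4245


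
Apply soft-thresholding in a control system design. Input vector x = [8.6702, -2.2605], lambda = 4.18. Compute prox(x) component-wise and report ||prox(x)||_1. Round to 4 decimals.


Soft-thresholding with lambda = 4.18:
prox(8.6702) = sign(8.6702)*max(|8.6702| - 4.18, 0) = 4.4902
prox(-2.2605) = sign(-2.2605)*max(|-2.2605| - 4.18, 0) = 0.0
prox(x) = [4.4902, 0.0]
||prox(x)||_1 = 4.4902 + 0.0 = 4.4902


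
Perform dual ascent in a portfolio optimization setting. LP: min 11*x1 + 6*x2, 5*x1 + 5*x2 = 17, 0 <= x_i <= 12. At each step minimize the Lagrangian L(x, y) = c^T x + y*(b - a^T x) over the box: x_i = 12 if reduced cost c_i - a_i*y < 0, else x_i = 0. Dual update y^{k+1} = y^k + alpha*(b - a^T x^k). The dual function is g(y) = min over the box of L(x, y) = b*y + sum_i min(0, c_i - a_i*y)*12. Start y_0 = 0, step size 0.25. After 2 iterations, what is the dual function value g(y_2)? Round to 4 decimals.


Dual ascent for LP: min 11*x1 + 6*x2, 5*x1 + 5*x2 = 17, 0 <= x_i <= 12
Step 1: y^k = 0.0, reduced costs: (11.0, 6.0)
  x^k = (0.0, 0.0), subgradient = b - a^T x = 17.0
  y^{k+1} = 0.0 + 0.25*17.0 = 4.25
Step 2: y^k = 4.25, reduced costs: (-10.25, -15.25)
  x^k = (12.0, 12.0), subgradient = b - a^T x = -103.0
  y^{k+1} = 4.25 + 0.25*-103.0 = -21.5
Dual objective at y_2 = -21.5: reduced costs (118.5, 113.5), box minimizer x = (0.0, 0.0)
g(y_2) = b*y + (c1 - a1*y)*x1 + (c2 - a2*y)*x2 = 17*(-21.5) + 118.5*0.0 + 113.5*0.0 = -365.5 + 0.0 + 0.0 = -365.5


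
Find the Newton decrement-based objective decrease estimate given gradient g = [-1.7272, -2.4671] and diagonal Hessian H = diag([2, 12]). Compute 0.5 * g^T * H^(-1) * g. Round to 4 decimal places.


Step 1: H is diagonal, so H^(-1) * g = [-0.8636, -0.2056].
Step 2: g^T H^(-1) g = sum_i g_i^2 / H_ii
  = (-1.7272)^2/2 + (-2.4671)^2/12
  = 1.4916 + 0.5072 = 1.9988
Step 3: Objective decrease = 0.5 * g^T H^(-1) g = 0.9994


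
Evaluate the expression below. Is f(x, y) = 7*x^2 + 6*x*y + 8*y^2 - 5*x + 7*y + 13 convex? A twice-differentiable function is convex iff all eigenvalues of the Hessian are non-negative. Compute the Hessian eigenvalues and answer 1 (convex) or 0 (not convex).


The Hessian of f(x,y) = 7*x^2 + 6*x*y + 8*y^2 - 5*x + 7*y + 13 is:
H = [[14, 6], [6, 16]]
Trace = 14 + 16 = 30
Determinant = 14*16 - (6)^2 = 188
Discriminant = (30)^2 - 4*188 = 148.0
Eigenvalues: lambda_1 = 8.9172, lambda_2 = 21.0828
The function is convex.

1


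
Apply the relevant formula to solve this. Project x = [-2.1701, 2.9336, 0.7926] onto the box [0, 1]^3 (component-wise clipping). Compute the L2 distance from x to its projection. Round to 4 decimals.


Project each component onto [0, 1].
clip(-2.1701) = 0.0, clip(2.9336) = 1.0, clip(0.7926) = 0.7926
Projection = [0.0, 1.0, 0.7926]
Squared diffs: [4.7093, 3.7388, 0.0]
Distance = sqrt(8.4481) = 2.9066


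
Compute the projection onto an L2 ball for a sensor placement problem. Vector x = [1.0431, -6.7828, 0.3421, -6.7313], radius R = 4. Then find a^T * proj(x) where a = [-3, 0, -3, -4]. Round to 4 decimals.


Step 1: Compute ||x|| (intermediates to 6 decimals).
||x|| = sqrt(1.0431^2 + (-6.7828)^2 + 0.3421^2 + (-6.7313)^2) = 9.618829
Step 2: Project.
Since ||x|| > R, scale = R/||x|| = 4/9.618829 = 0.415851, proj(x) = scale * x
proj(x) = [0.433774, -2.820634, 0.142263, -2.799218]
Step 3: Dot product.
a^T * proj(x) = -3*0.433774 + 0*(-2.820634) - 3*0.142263 - 4*(-2.799218) = 9.4688


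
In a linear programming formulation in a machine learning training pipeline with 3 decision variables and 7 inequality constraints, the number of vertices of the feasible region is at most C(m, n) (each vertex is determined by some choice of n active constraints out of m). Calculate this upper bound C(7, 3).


Each vertex corresponds to some choice of n active constraints out of m, so the number of vertices is at most C(m, n) = m! / (n!(m-n)!).
m = 7, n = 3
Numerator: 7 * 6 * 5
Denominator: 3! = 6
C(7, 3) = 35


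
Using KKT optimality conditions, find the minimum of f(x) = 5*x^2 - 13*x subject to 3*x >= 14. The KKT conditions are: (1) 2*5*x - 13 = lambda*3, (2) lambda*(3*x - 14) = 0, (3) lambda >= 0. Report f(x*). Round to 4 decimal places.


Step 1: Try lambda = 0 (constraint inactive).
x_unc = 13/(2*5) = 1.3
Check: 3*1.3 = 3.9 < 14 -- violated!
Step 2: Constraint must be active: 3*x = 14
x* = 14/3 = 4.6667 (rounded; the exact value 14/3 is used below)
lambda = (2*5*(14/3) - 13)/3 = 11.2222
Step 3: Compute optimal value.
f(x*) = 5*(14/3)^2 - 13*(14/3) = 48.2222


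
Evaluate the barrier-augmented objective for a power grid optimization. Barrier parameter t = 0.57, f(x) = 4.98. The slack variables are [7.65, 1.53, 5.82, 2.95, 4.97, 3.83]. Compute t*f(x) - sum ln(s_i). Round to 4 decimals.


Step 1: Compute log-barrier.
ln values: [2.0347, 0.4253, 1.7613, 1.0818, 1.6034, 1.3429]
phi = -(2.0347 + 0.4253 + 1.7613 + 1.0818 + 1.6034 + 1.3429) = -8.2494
Step 2: Compute augmented objective.
t*f(x) = 0.57*4.98 = 2.8386
Total = 2.8386 - 8.2494 = -5.4108


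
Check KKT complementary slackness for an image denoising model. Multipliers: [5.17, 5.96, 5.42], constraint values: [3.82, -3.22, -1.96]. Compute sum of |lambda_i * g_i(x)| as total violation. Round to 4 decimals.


KKT complementary slackness check:
lambda_1 * g_1 = 5.17 * 3.82 = 19.7494
lambda_2 * g_2 = 5.96 * -3.22 = -19.1912
lambda_3 * g_3 = 5.42 * -1.96 = -10.6232
Total violation = 19.7494 + 19.1912 + 10.6232 = 49.5638


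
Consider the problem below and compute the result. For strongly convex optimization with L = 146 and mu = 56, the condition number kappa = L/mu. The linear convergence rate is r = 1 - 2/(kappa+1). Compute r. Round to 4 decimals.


Step 1: Compute the condition number.
kappa = L/mu = 146/56 = 2.6071
Step 2: Compute the convergence rate.
r = 1 - 2/(kappa + 1) = 1 - 2*mu/(L + mu) = (L - mu)/(L + mu) = 90/202 = 0.4455


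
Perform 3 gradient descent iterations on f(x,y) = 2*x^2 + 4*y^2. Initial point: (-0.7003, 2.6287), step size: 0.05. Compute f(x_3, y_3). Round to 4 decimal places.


Gradient descent on f(x,y) = 2*x^2 + 4*y^2.
Starting point: (-0.7003, 2.6287), alpha = 0.05
Step 1: grad_x = 2*2*-0.7003 = -2.8012, grad_y = 2*4*2.6287 = 21.0296
  x_1 = -0.7003 - 0.05*-2.8012 = -0.5602
  y_1 = 2.6287 - 0.05*21.0296 = 1.5772
Step 2: grad_x = 2*2*-0.5602 = -2.241, grad_y = 2*4*1.5772 = 12.6178
  x_2 = -0.5602 - 0.05*-2.241 = -0.4482
  y_2 = 1.5772 - 0.05*12.6178 = 0.9463
Step 3: grad_x = 2*2*-0.4482 = -1.7928, grad_y = 2*4*0.9463 = 7.5707
  x_3 = -0.4482 - 0.05*-1.7928 = -0.3586
  y_3 = 0.9463 - 0.05*7.5707 = 0.5678
f(-0.3586, 0.5678) = 2*(-0.3586)^2 + 4*0.5678^2 = 1.5467


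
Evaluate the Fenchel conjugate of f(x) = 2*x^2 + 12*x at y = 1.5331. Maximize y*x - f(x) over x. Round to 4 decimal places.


f*(y) = sup_x {y*x - a*x^2 - b*x} = sup_x {(y-b)*x - a*x^2}
FOC: (y - b) - 2a*x = 0 => x* = (y - b)/(2a)
x* = (1.5331 - 12)/(2*2) = -2.6167
f*(1.5331) = (y-b)^2/(4a) = (1.5331 - 12)^2/(4*2)
= 109.556/8 = 13.6945


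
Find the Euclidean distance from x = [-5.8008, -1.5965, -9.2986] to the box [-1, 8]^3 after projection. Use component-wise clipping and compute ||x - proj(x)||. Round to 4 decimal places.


Project each component onto [-1, 8].
clip(-5.8008) = -1.0, clip(-1.5965) = -1.0, clip(-9.2986) = -1.0
Projection = [-1.0, -1.0, -1.0]
Squared diffs: [23.0477, 0.3558, 68.8668]
Distance = sqrt(92.2703) = 9.6057


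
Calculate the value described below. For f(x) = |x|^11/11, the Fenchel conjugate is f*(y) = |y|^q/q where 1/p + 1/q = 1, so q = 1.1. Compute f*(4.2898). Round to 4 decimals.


The conjugate exponent q satisfies 1/p + 1/q = 1.
p = 11, so q = 11/(11 - 1) = 1.1
|y|^q = 4.2898^1.1 = 4.9623
f*(4.2898) = 4.9623 / 1.1 = 4.5112


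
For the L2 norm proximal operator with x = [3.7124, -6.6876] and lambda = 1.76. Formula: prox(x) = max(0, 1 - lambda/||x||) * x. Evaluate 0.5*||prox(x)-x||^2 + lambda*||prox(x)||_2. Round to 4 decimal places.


Step 1: Compute ||x||.
||x|| = 7.6489
Step 2: Compute scaling factor.
scale = max(0, 1 - 1.76/7.6489) = 0.7699
Step 3: prox(x) = [2.8582, -5.1488]
||prox(x)|| = 5.8889
Step 4: Proximal objective.
0.5*||prox-x||^2 = 1.5488
lambda*||prox|| = 10.3645
Total = 11.9133


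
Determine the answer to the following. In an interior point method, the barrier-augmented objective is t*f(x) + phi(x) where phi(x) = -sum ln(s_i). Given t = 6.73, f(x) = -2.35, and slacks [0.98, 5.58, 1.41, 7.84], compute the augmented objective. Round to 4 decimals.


Step 1: Compute log-barrier.
ln values: [-0.0202, 1.7192, 0.3436, 2.0592]
phi = -(-0.0202 + 1.7192 + 0.3436 + 2.0592) = -4.1018
Step 2: Compute augmented objective.
t*f(x) = 6.73*-2.35 = -15.8155
Total = -15.8155 - 4.1018 = -19.9173


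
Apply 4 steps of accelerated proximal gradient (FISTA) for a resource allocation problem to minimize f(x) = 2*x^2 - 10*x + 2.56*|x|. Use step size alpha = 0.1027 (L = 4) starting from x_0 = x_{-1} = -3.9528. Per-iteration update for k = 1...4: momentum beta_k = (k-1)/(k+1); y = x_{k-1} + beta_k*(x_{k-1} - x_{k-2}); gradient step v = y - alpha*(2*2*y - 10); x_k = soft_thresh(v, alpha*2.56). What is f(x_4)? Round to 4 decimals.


FISTA on f(x) = 2*x^2 - 10*x + 2.56*|x|
L = 4, alpha = 0.1027
Iteration 1: beta = 0.0, y = -3.9528 + 0.0*(-3.9528 + 3.9528) = -3.9528
  grad(y) = -25.8112, v = y - alpha*grad = -1.302
  prox(v) = soft_thresh(-1.302, 0.2629) = -1.0391
Iteration 2: beta = 0.3333, y = -1.0391 + 0.3333*(-1.0391 + 3.9528) = -0.0678
  grad(y) = -10.2713, v = y - alpha*grad = 0.987
  prox(v) = soft_thresh(0.987, 0.2629) = 0.7241
Iteration 3: beta = 0.5, y = 0.7241 + 0.5*(0.7241 + 1.0391) = 1.6057
  grad(y) = -3.5771, v = y - alpha*grad = 1.9731
  prox(v) = soft_thresh(1.9731, 0.2629) = 1.7102
Iteration 4: beta = 0.6, y = 1.7102 + 0.6*(1.7102 - 0.7241) = 2.3018
  grad(y) = -0.7928, v = y - alpha*grad = 2.3832
  prox(v) = soft_thresh(2.3832, 0.2629) = 2.1203
f(x_4) = 2*2.1203^2 - 10*2.1203 + 2.56*|2.1203| = -6.7837


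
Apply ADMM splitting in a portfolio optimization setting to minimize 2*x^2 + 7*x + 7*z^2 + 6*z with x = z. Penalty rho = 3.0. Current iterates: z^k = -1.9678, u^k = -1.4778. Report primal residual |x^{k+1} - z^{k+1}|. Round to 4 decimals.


ADMM iteration with rho = 3.0, z^k = -1.9678, u^k = -1.4778
Step 1: x-update.
Minimize 2*x^2 + 7*x + (3.0/2)*(x + 1.9678 - 1.4778)^2
FOC: (2*2 + 3.0)*x = -7 + 3.0*(-1.9678 + 1.4778)
x^{k+1} = -1.21
Step 2: z-update.
Minimize 7*z^2 + 6*z + (3.0/2)*(-1.21 - z - 1.4778)^2
FOC: (2*7 + 3.0)*z = -6 + 3.0*(-1.21 - 1.4778)
z^{k+1} = -0.8273
Step 3: u-update.
u^{k+1} = -1.4778 - 1.21 + 0.8273 = -1.8605
Step 4: Primal residual = |-1.21 + 0.8273| = 0.3827


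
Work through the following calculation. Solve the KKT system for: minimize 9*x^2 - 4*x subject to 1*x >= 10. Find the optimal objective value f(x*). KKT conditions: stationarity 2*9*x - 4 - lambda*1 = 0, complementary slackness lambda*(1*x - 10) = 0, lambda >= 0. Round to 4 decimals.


Step 1: Try lambda = 0 (constraint inactive).
x_unc = 4/(2*9) = 0.2222
Check: 1*0.2222 = 0.2222 < 10 -- violated!
Step 2: Constraint must be active: 1*x = 10
x* = 10/1 = 10.0
lambda = (2*9*10.0 - 4)/1 = 176.0
Step 3: Compute optimal value.
f(x*) = 9*10.0^2 - 4*10.0 = 860.0


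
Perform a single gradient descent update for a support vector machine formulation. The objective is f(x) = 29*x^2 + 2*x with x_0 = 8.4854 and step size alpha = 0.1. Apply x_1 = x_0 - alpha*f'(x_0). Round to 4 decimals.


We compute the gradient at x_0 and apply the update.
f'(x) = 58*x + 2
f'(8.4854) = 58*8.4854 + 2 = 494.1532
x_1 = 8.4854 - 0.1*494.1532 = -40.9299


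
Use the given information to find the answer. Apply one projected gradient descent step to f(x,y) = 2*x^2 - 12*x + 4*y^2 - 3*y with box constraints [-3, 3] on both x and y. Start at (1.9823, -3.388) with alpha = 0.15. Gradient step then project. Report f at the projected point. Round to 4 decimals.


Step 1: Compute gradient at (1.9823, -3.388).
grad_x = 2*2*1.9823 - 12 = -4.0708
grad_y = 2*4*-3.388 - 3 = -30.104
Step 2: Gradient step.
x_raw = 1.9823 - 0.15*-4.0708 = 2.5929
y_raw = -3.388 - 0.15*-30.104 = 1.1276
Step 3: Project onto [-3, 3].
x_proj = clip(2.5929) = 2.5929
y_proj = clip(1.1276) = 1.1276
Step 4: Evaluate f.
f(2.5929, 1.1276) = -15.9654


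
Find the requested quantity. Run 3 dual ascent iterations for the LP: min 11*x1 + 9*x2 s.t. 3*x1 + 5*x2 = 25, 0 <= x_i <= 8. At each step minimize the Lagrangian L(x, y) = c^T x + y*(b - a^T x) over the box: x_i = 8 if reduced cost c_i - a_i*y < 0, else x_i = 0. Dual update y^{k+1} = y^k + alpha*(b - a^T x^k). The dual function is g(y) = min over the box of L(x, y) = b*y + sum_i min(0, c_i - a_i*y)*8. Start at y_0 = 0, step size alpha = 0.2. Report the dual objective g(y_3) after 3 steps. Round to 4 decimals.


Dual ascent for LP: min 11*x1 + 9*x2, 3*x1 + 5*x2 = 25, 0 <= x_i <= 8
Step 1: y^k = 0.0, reduced costs: (11.0, 9.0)
  x^k = (0.0, 0.0), subgradient = b - a^T x = 25.0
  y^{k+1} = 0.0 + 0.2*25.0 = 5.0
Step 2: y^k = 5.0, reduced costs: (-4.0, -16.0)
  x^k = (8.0, 8.0), subgradient = b - a^T x = -39.0
  y^{k+1} = 5.0 + 0.2*-39.0 = -2.8
Step 3: y^k = -2.8, reduced costs: (19.4, 23.0)
  x^k = (0.0, 0.0), subgradient = b - a^T x = 25.0
  y^{k+1} = -2.8 + 0.2*25.0 = 2.2
Dual objective at y_3 = 2.2: reduced costs (4.4, -2.0), box minimizer x = (0.0, 8.0)
g(y_3) = b*y + (c1 - a1*y)*x1 + (c2 - a2*y)*x2 = 25*2.2 + 4.4*0.0 + (-2.0)*8.0 = 55.0 + 0.0 - 16.0 = 39.0


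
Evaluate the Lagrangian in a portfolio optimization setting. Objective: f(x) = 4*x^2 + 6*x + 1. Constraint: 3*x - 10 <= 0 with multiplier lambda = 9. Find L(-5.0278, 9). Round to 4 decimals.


Step 1: Evaluate f(x).
f(-5.0278) = 4*(-5.0278)^2 + 6*(-5.0278) + 1 = 71.9483
Step 2: Evaluate g(x).
g(-5.0278) = 3*-5.0278 - 10 = -25.0834
Step 3: Compute Lagrangian.
L = 71.9483 + 9*-25.0834 = -153.8023


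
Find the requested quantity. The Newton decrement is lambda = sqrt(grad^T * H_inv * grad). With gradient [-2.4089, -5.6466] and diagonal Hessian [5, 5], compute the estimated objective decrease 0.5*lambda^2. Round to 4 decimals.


Step 1: H is diagonal, so H^(-1) * g = [-0.4818, -1.1293].
Step 2: g^T H^(-1) g = sum_i g_i^2 / H_ii
  = (-2.4089)^2/5 + (-5.6466)^2/5
  = 1.1606 + 6.3768 = 7.5374
Step 3: Objective decrease = 0.5 * g^T H^(-1) g = 3.7687


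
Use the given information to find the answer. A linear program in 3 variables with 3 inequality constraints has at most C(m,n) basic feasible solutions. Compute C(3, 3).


Each vertex corresponds to some choice of n active constraints out of m, so the number of vertices is at most C(m, n) = m! / (n!(m-n)!).
m = 3, n = 3
Numerator: 3 * 2 * 1
Denominator: 3! = 6
C(3, 3) = 1
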